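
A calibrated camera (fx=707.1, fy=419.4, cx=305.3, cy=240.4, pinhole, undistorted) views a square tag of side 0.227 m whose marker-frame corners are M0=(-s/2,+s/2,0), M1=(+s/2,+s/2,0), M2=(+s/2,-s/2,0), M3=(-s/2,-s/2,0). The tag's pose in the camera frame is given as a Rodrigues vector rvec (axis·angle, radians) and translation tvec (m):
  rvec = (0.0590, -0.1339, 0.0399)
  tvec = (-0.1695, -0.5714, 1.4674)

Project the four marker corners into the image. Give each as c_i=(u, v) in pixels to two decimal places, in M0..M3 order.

Intrinsics K: fx=707.1, fy=419.4, cx=305.3, cy=240.4
Marker side s = 0.227 m; corners in marker frame (Z=0):
  M0 = (-0.1135, +0.1135, 0)
  M1 = (+0.1135, +0.1135, 0)
  M2 = (+0.1135, -0.1135, 0)
  M3 = (-0.1135, -0.1135, 0)
rvec = (0.0590, -0.1339, 0.0399), |rvec| = θ = 0.15166 rad = 8.690°
Rodrigues: sinθ=0.15108, 1−cosθ=0.01148; R = I + sinθ·[k]× + (1−cosθ)·[k]×²:
    [+0.99026 -0.04369 -0.13221]
    [+0.03580 +0.99747 -0.06144]
    [+0.13456 +0.05611 +0.98932]
t = (-0.1695, -0.5714, 1.4674) m
M0: Pc = R·M0+t = (-0.28685, -0.46225, +1.45850); u = 707.1·(-0.28685)/1.45850 + 305.3 = 166.2294, v = 419.4·(-0.46225)/1.45850 + 240.4 = 107.4766
M1: Pc = R·M1+t = (-0.06206, -0.45412, +1.48904); u = 707.1·(-0.06206)/1.48904 + 305.3 = 275.8275, v = 419.4·(-0.45412)/1.48904 + 240.4 = 112.4926
M2: Pc = R·M2+t = (-0.05215, -0.68055, +1.47630); u = 707.1·(-0.05215)/1.47630 + 305.3 = 280.3234, v = 419.4·(-0.68055)/1.47630 + 240.4 = 47.0644
M3: Pc = R·M3+t = (-0.27694, -0.68868, +1.44576); u = 707.1·(-0.27694)/1.44576 + 305.3 = 169.8548, v = 419.4·(-0.68868)/1.44576 + 240.4 = 40.6219

c0=(166.23, 107.48) c1=(275.83, 112.49) c2=(280.32, 47.06) c3=(169.85, 40.62)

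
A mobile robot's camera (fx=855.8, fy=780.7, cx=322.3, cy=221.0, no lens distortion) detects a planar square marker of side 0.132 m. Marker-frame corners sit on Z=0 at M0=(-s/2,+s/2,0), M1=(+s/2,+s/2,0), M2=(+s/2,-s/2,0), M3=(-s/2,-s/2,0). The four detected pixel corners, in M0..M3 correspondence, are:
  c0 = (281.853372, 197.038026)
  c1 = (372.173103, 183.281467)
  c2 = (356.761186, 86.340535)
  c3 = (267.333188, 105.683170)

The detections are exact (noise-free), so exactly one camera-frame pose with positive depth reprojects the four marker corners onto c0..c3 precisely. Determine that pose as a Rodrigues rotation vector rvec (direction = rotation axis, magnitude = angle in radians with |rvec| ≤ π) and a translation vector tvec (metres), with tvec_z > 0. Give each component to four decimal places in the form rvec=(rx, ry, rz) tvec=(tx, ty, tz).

rvec=(0.0363, 0.5082, -0.1410) tvec=(-0.0052, -0.1079, 1.0842)

Intrinsics K: fx=855.8, fy=780.7, cx=322.3, cy=221.0
Marker side s = 0.132 m; corners in marker frame (Z=0):
  M0 = (-0.0660, +0.0660, 0)
  M1 = (+0.0660, +0.0660, 0)
  M2 = (+0.0660, -0.0660, 0)
  M3 = (-0.0660, -0.0660, 0)
Detected image corners:
  c0 = (281.853372, 197.038026) px
  c1 = (372.173103, 183.281467) px
  c2 = (356.761186, 86.340535) px
  c3 = (267.333188, 105.683170) px
Planar DLT: solve 8×8 A·h = b for H (H[2,2]=1):
  H  [+537.21890 +113.18076 +318.19678]
  H  [-189.69987 +712.56985 +143.33036]
  H  [-0.44955 -0.00031 +1.00000]
B = K⁻¹H; ‖b₁‖=0.922366, ‖b₂‖=0.922366; λ = 2/(‖b₁‖+‖b₂‖) = 1.084168, sign → tz>0 ⇒ λ=+1.084168
r₁ = λ·B[:,0] = (+0.86413,-0.12547,-0.48738); r₂ = λ·B[:,1] = (+0.14351,+0.98965,-0.00033)
r₃ = r₁×r₂ = (+0.48238,-0.06966,+0.87319); SVD([r₁ r₂ r₃]) → R = UVᵀ:
  R  [+0.86413 +0.14351 +0.48238]
  R  [-0.12547 +0.98965 -0.06966]
  R  [-0.48738 -0.00033 +0.87319]
t = (-0.00520, -0.10786, +1.08417) m
tr R = 2.726963; θ = arccos((tr R − 1)/2) = 0.528664 rad = 30.290°
axis k = ((R−Rᵀ)₃₂, (R−Rᵀ)₁₃, (R−Rᵀ)₂₁) / (2 sinθ) = (+0.068720, +0.961342, -0.266643)
rvec = θ·k = (+0.036330, +0.508227, -0.140964)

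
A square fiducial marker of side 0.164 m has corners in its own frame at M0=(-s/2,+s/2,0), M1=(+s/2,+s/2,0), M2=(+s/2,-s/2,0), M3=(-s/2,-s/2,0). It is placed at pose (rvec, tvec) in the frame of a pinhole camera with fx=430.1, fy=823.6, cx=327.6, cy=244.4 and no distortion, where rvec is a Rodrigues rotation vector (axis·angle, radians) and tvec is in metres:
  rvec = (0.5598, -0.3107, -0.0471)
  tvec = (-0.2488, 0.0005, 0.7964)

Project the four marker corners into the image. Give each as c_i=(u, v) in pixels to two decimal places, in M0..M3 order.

Intrinsics K: fx=430.1, fy=823.6, cx=327.6, cy=244.4
Marker side s = 0.164 m; corners in marker frame (Z=0):
  M0 = (-0.0820, +0.0820, 0)
  M1 = (+0.0820, +0.0820, 0)
  M2 = (+0.0820, -0.0820, 0)
  M3 = (-0.0820, -0.0820, 0)
rvec = (0.5598, -0.3107, -0.0471), |rvec| = θ = 0.64197 rad = 36.782°
Rodrigues: sinθ=0.59878, 1−cosθ=0.19908; R = I + sinθ·[k]× + (1−cosθ)·[k]×²:
    [+0.95230 -0.04009 -0.30253]
    [-0.12795 +0.84755 -0.51506]
    [+0.27706 +0.52920 +0.80199]
t = (-0.2488, 0.0005, 0.7964) m
M0: Pc = R·M0+t = (-0.33018, +0.08049, +0.81708); u = 430.1·(-0.33018)/0.81708 + 327.6 = 153.7991, v = 823.6·(+0.08049)/0.81708 + 244.4 = 325.5335
M1: Pc = R·M1+t = (-0.17400, +0.05951, +0.86251); u = 430.1·(-0.17400)/0.86251 + 327.6 = 240.8339, v = 823.6·(+0.05951)/0.86251 + 244.4 = 301.2223
M2: Pc = R·M2+t = (-0.16742, -0.07949, +0.77572); u = 430.1·(-0.16742)/0.77572 + 327.6 = 234.7715, v = 823.6·(-0.07949)/0.77572 + 244.4 = 160.0032
M3: Pc = R·M3+t = (-0.32360, -0.05851, +0.73029); u = 430.1·(-0.32360)/0.73029 + 327.6 = 137.0162, v = 823.6·(-0.05851)/0.73029 + 244.4 = 178.4171

c0=(153.80, 325.53) c1=(240.83, 301.22) c2=(234.77, 160.00) c3=(137.02, 178.42)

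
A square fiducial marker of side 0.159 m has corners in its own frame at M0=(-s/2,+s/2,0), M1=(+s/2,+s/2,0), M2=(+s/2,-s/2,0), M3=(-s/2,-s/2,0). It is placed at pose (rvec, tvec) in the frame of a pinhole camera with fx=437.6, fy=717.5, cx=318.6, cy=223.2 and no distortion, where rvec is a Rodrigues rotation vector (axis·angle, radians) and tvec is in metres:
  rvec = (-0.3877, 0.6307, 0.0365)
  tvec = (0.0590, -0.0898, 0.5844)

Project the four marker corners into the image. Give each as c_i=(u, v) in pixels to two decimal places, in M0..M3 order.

c0=(306.07, 212.00) c1=(414.02, 191.33) c2=(423.30, 7.23) c3=(322.98, 52.06)

Intrinsics K: fx=437.6, fy=717.5, cx=318.6, cy=223.2
Marker side s = 0.159 m; corners in marker frame (Z=0):
  M0 = (-0.0795, +0.0795, 0)
  M1 = (+0.0795, +0.0795, 0)
  M2 = (+0.0795, -0.0795, 0)
  M3 = (-0.0795, -0.0795, 0)
rvec = (-0.3877, 0.6307, 0.0365), |rvec| = θ = 0.74123 rad = 42.470°
Rodrigues: sinθ=0.67520, 1−cosθ=0.26236; R = I + sinθ·[k]× + (1−cosθ)·[k]×²:
    [+0.80941 -0.15001 +0.56775]
    [-0.08352 +0.92759 +0.36415]
    [-0.58127 -0.34217 +0.73827]
t = (0.0590, -0.0898, 0.5844) m
M0: Pc = R·M0+t = (-0.01727, -0.00942, +0.60341); u = 437.6·(-0.01727)/0.60341 + 318.6 = 306.0723, v = 717.5·(-0.00942)/0.60341 + 223.2 = 212.0021
M1: Pc = R·M1+t = (+0.11142, -0.02270, +0.51099); u = 437.6·(+0.11142)/0.51099 + 318.6 = 414.0201, v = 717.5·(-0.02270)/0.51099 + 223.2 = 191.3309
M2: Pc = R·M2+t = (+0.13527, -0.17018, +0.56539); u = 437.6·(+0.13527)/0.56539 + 318.6 = 423.2993, v = 717.5·(-0.17018)/0.56539 + 223.2 = 7.2326
M3: Pc = R·M3+t = (+0.00658, -0.15690, +0.65781); u = 437.6·(+0.00658)/0.65781 + 318.6 = 322.9757, v = 717.5·(-0.15690)/0.65781 + 223.2 = 52.0598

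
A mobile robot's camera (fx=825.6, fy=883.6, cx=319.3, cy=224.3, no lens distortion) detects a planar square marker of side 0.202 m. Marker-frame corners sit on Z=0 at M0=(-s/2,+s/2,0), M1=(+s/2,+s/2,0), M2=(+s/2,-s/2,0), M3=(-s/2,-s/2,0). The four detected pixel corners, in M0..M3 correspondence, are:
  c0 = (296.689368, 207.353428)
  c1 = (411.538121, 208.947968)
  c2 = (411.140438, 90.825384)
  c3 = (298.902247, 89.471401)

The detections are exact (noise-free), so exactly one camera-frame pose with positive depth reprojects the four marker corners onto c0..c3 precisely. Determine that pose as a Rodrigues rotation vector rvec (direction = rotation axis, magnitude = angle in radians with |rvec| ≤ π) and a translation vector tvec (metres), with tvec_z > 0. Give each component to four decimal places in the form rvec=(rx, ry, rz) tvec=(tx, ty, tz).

rvec=(-0.1682, 0.0116, 0.0143) tvec=(0.0627, -0.1261, 1.4695)

Intrinsics K: fx=825.6, fy=883.6, cx=319.3, cy=224.3
Marker side s = 0.202 m; corners in marker frame (Z=0):
  M0 = (-0.1010, +0.1010, 0)
  M1 = (+0.1010, +0.1010, 0)
  M2 = (+0.1010, -0.1010, 0)
  M3 = (-0.1010, -0.1010, 0)
Detected image corners:
  c0 = (296.689368, 207.353428) px
  c1 = (411.538121, 208.947968) px
  c2 = (411.140438, 90.825384) px
  c3 = (298.902247, 89.471401) px
Planar DLT: solve 8×8 A·h = b for H (H[2,2]=1):
  H  [+558.94829 -44.88034 +354.52306]
  H  [+5.99848 +567.18270 +148.47022]
  H  [-0.00867 -0.11389 +1.00000]
B = K⁻¹H; ‖b₁‖=0.680488, ‖b₂‖=0.680488; λ = 2/(‖b₁‖+‖b₂‖) = 1.469533, sign → tz>0 ⇒ λ=+1.469533
r₁ = λ·B[:,0] = (+0.99983,+0.01321,-0.01274); r₂ = λ·B[:,1] = (-0.01516,+0.98578,-0.16736)
r₃ = r₁×r₂ = (+0.01035,+0.16753,+0.98581); SVD([r₁ r₂ r₃]) → R = UVᵀ:
  R  [+0.99983 -0.01516 +0.01035]
  R  [+0.01321 +0.98578 +0.16753]
  R  [-0.01274 -0.16736 +0.98581]
t = (+0.06270, -0.12611, +1.46953) m
tr R = 2.971423; θ = arccos((tr R − 1)/2) = 0.169250 rad = 9.697°
axis k = ((R−Rᵀ)₃₂, (R−Rᵀ)₁₃, (R−Rᵀ)₂₁) / (2 sinθ) = (-0.994089, +0.068531, +0.084204)
rvec = θ·k = (-0.168249, +0.011599, +0.014251)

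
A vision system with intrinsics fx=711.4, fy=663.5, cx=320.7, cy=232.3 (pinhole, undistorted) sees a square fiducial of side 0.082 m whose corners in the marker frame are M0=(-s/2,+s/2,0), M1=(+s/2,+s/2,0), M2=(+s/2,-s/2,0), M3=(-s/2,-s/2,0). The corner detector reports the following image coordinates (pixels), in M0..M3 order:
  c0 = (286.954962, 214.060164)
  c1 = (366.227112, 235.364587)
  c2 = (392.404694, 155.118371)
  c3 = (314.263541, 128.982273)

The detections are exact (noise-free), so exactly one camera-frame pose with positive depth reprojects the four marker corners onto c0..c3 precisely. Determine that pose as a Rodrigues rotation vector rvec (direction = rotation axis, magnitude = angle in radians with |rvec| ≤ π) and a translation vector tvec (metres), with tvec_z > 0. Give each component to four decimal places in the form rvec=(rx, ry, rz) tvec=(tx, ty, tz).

rvec=(0.1043, -0.4464, 0.2790) tvec=(0.0181, -0.0462, 0.6321)

Intrinsics K: fx=711.4, fy=663.5, cx=320.7, cy=232.3
Marker side s = 0.082 m; corners in marker frame (Z=0):
  M0 = (-0.0410, +0.0410, 0)
  M1 = (+0.0410, +0.0410, 0)
  M2 = (+0.0410, -0.0410, 0)
  M3 = (-0.0410, -0.0410, 0)
Detected image corners:
  c0 = (286.954962, 214.060164) px
  c1 = (366.227112, 235.364587) px
  c2 = (392.404694, 155.118371) px
  c3 = (314.263541, 128.982273) px
Planar DLT: solve 8×8 A·h = b for H (H[2,2]=1):
  H  [+1196.23340 -305.19673 +341.05100]
  H  [+416.70442 +1018.42241 +183.82284]
  H  [+0.69531 +0.06101 +1.00000]
B = K⁻¹H; ‖b₁‖=1.582087, ‖b₂‖=1.582087; λ = 2/(‖b₁‖+‖b₂‖) = 0.632076, sign → tz>0 ⇒ λ=+0.632076
r₁ = λ·B[:,0] = (+0.86473,+0.24310,+0.43949); r₂ = λ·B[:,1] = (-0.28855,+0.95669,+0.03856)
r₃ = r₁×r₂ = (-0.41108,-0.16016,+0.89742); SVD([r₁ r₂ r₃]) → R = UVᵀ:
  R  [+0.86473 -0.28855 -0.41108]
  R  [+0.24310 +0.95669 -0.16016]
  R  [+0.43949 +0.03856 +0.89742]
t = (+0.01808, -0.04618, +0.63208) m
tr R = 2.718835; θ = arccos((tr R − 1)/2) = 0.536667 rad = 30.749°
axis k = ((R−Rᵀ)₃₂, (R−Rᵀ)₁₃, (R−Rᵀ)₂₁) / (2 sinθ) = (+0.194344, -0.831810, +0.519926)
rvec = θ·k = (+0.104298, -0.446405, +0.279027)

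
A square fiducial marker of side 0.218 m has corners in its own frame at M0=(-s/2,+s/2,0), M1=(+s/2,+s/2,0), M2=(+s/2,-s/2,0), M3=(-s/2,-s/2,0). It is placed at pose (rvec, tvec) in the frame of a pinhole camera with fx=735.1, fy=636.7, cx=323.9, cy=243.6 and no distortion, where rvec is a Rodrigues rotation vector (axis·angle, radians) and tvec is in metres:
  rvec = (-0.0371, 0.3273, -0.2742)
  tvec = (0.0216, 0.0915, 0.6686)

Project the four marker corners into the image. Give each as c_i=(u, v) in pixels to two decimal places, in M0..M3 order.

c0=(271.69, 450.99) c1=(499.09, 413.26) c2=(429.59, 201.02) c3=(214.42, 258.14)

Intrinsics K: fx=735.1, fy=636.7, cx=323.9, cy=243.6
Marker side s = 0.218 m; corners in marker frame (Z=0):
  M0 = (-0.1090, +0.1090, 0)
  M1 = (+0.1090, +0.1090, 0)
  M2 = (+0.1090, -0.1090, 0)
  M3 = (-0.1090, -0.1090, 0)
rvec = (-0.0371, 0.3273, -0.2742), |rvec| = θ = 0.42859 rad = 24.556°
Rodrigues: sinθ=0.41559, 1−cosθ=0.09045; R = I + sinθ·[k]× + (1−cosθ)·[k]×²:
    [+0.91023 +0.25990 +0.32238]
    [-0.27186 +0.96230 -0.00822]
    [-0.31236 -0.08016 +0.94657]
t = (0.0216, 0.0915, 0.6686) m
M0: Pc = R·M0+t = (-0.04929, +0.22602, +0.69391); u = 735.1·(-0.04929)/0.69391 + 323.9 = 271.6886, v = 636.7·(+0.22602)/0.69391 + 243.6 = 450.9891
M1: Pc = R·M1+t = (+0.14914, +0.16676, +0.62581); u = 735.1·(+0.14914)/0.62581 + 323.9 = 499.0897, v = 636.7·(+0.16676)/0.62581 + 243.6 = 413.2586
M2: Pc = R·M2+t = (+0.09249, -0.04302, +0.64329); u = 735.1·(+0.09249)/0.64329 + 323.9 = 429.5852, v = 636.7·(-0.04302)/0.64329 + 243.6 = 201.0170
M3: Pc = R·M3+t = (-0.10594, +0.01624, +0.71139); u = 735.1·(-0.10594)/0.71139 + 323.9 = 214.4236, v = 636.7·(+0.01624)/0.71139 + 243.6 = 258.1368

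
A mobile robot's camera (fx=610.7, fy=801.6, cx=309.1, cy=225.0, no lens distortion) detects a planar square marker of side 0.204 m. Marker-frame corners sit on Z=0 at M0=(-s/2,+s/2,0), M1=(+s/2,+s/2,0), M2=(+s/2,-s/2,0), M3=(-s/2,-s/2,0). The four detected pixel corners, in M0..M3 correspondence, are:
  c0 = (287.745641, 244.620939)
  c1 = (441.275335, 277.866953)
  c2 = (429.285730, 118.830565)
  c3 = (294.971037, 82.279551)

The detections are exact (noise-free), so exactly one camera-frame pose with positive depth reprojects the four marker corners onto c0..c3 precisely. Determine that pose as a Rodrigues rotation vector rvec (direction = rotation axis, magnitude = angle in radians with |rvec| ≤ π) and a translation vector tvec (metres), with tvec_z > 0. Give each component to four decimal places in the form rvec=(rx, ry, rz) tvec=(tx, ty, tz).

rvec=(-0.5665, -0.2454, 0.1048) tvec=(0.0755, -0.0504, 0.8241)

Intrinsics K: fx=610.7, fy=801.6, cx=309.1, cy=225.0
Marker side s = 0.204 m; corners in marker frame (Z=0):
  M0 = (-0.1020, +0.1020, 0)
  M1 = (+0.1020, +0.1020, 0)
  M2 = (+0.1020, -0.1020, 0)
  M3 = (-0.1020, -0.1020, 0)
Detected image corners:
  c0 = (287.745641, 244.620939) px
  c1 = (441.275335, 277.866953) px
  c2 = (429.285730, 118.830565) px
  c3 = (294.971037, 82.279551) px
Planar DLT: solve 8×8 A·h = b for H (H[2,2]=1):
  H  [+790.92746 -226.39567 +365.02919]
  H  [+215.72474 +668.36777 +175.93703]
  H  [+0.24383 -0.65849 +1.00000]
B = K⁻¹H; ‖b₁‖=1.213512, ‖b₂‖=1.213512; λ = 2/(‖b₁‖+‖b₂‖) = 0.824055, sign → tz>0 ⇒ λ=+0.824055
r₁ = λ·B[:,0] = (+0.96555,+0.16537,+0.20093); r₂ = λ·B[:,1] = (-0.03084,+0.83940,-0.54264)
r₃ = r₁×r₂ = (-0.25840,+0.51774,+0.81558); SVD([r₁ r₂ r₃]) → R = UVᵀ:
  R  [+0.96555 -0.03084 -0.25840]
  R  [+0.16537 +0.83940 +0.51774]
  R  [+0.20093 -0.54264 +0.81558]
t = (+0.07547, -0.05044, +0.82405) m
tr R = 2.620529; θ = arccos((tr R − 1)/2) = 0.626193 rad = 35.878°
axis k = ((R−Rᵀ)₃₂, (R−Rᵀ)₁₃, (R−Rᵀ)₂₁) / (2 sinθ) = (-0.904661, -0.391878, +0.167394)
rvec = θ·k = (-0.566492, -0.245391, +0.104821)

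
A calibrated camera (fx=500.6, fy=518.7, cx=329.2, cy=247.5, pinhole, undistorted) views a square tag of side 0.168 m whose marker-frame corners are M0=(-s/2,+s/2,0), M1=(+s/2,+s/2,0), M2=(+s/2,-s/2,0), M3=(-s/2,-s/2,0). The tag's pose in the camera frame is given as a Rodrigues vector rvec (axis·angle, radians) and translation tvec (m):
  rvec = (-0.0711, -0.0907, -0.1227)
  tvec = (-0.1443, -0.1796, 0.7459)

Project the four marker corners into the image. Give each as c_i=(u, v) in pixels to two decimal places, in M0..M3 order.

c0=(181.03, 186.28) c1=(295.25, 173.73) c2=(281.86, 61.19) c3=(169.04, 71.14)

Intrinsics K: fx=500.6, fy=518.7, cx=329.2, cy=247.5
Marker side s = 0.168 m; corners in marker frame (Z=0):
  M0 = (-0.0840, +0.0840, 0)
  M1 = (+0.0840, +0.0840, 0)
  M2 = (+0.0840, -0.0840, 0)
  M3 = (-0.0840, -0.0840, 0)
rvec = (-0.0711, -0.0907, -0.1227), |rvec| = θ = 0.16834 rad = 9.645°
Rodrigues: sinθ=0.16754, 1−cosθ=0.01414; R = I + sinθ·[k]× + (1−cosθ)·[k]×²:
    [+0.98839 +0.12534 -0.08592]
    [-0.11890 +0.98997 +0.07632]
    [+0.09462 -0.06521 +0.99337]
t = (-0.1443, -0.1796, 0.7459) m
M0: Pc = R·M0+t = (-0.21680, -0.08645, +0.73247); u = 500.6·(-0.21680)/0.73247 + 329.2 = 181.0334, v = 518.7·(-0.08645)/0.73247 + 247.5 = 186.2773
M1: Pc = R·M1+t = (-0.05075, -0.10643, +0.74837); u = 500.6·(-0.05075)/0.74837 + 329.2 = 295.2542, v = 518.7·(-0.10643)/0.74837 + 247.5 = 173.7323
M2: Pc = R·M2+t = (-0.07180, -0.27275, +0.75933); u = 500.6·(-0.07180)/0.75933 + 329.2 = 281.8619, v = 518.7·(-0.27275)/0.75933 + 247.5 = 61.1862
M3: Pc = R·M3+t = (-0.23785, -0.25277, +0.74343); u = 500.6·(-0.23785)/0.74343 + 329.2 = 169.0380, v = 518.7·(-0.25277)/0.74343 + 247.5 = 71.1397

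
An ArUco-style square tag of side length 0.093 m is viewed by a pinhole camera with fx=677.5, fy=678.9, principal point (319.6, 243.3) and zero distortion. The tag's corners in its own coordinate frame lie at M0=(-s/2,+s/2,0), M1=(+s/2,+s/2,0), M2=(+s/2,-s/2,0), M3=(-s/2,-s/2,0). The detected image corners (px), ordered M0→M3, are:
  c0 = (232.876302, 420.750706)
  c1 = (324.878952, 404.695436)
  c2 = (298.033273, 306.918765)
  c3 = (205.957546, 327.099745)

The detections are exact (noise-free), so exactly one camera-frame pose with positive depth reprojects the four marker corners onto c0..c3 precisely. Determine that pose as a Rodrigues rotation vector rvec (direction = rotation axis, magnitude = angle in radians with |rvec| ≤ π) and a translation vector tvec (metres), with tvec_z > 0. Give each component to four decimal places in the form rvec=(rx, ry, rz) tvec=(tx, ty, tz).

Intrinsics K: fx=677.5, fy=678.9, cx=319.6, cy=243.3
Marker side s = 0.093 m; corners in marker frame (Z=0):
  M0 = (-0.0465, +0.0465, 0)
  M1 = (+0.0465, +0.0465, 0)
  M2 = (+0.0465, -0.0465, 0)
  M3 = (-0.0465, -0.0465, 0)
Detected image corners:
  c0 = (232.876302, 420.750706) px
  c1 = (324.878952, 404.695436) px
  c2 = (298.033273, 306.918765) px
  c3 = (205.957546, 327.099745) px
Planar DLT: solve 8×8 A·h = b for H (H[2,2]=1):
  H  [+873.49089 +325.26198 +264.58516]
  H  [-354.37122 +1078.48660 +365.35401]
  H  [-0.43768 +0.13637 +1.00000]
B = K⁻¹H; ‖b₁‖=1.600673, ‖b₂‖=1.600673; λ = 2/(‖b₁‖+‖b₂‖) = 0.624737, sign → tz>0 ⇒ λ=+0.624737
r₁ = λ·B[:,0] = (+0.93445,-0.22811,-0.27343); r₂ = λ·B[:,1] = (+0.25974,+0.96191,+0.08520)
r₃ = r₁×r₂ = (+0.24358,-0.15063,+0.95811); SVD([r₁ r₂ r₃]) → R = UVᵀ:
  R  [+0.93445 +0.25974 +0.24358]
  R  [-0.22811 +0.96191 -0.15063]
  R  [-0.27343 +0.08520 +0.95811]
t = (-0.05073, +0.11232, +0.62474) m
tr R = 2.854476; θ = arccos((tr R − 1)/2) = 0.383828 rad = 21.992°
axis k = ((R−Rᵀ)₃₂, (R−Rᵀ)₁₃, (R−Rᵀ)₂₁) / (2 sinθ) = (+0.314882, +0.690327, -0.651382)
rvec = θ·k = (+0.120861, +0.264967, -0.250019)

rvec=(0.1209, 0.2650, -0.2500) tvec=(-0.0507, 0.1123, 0.6247)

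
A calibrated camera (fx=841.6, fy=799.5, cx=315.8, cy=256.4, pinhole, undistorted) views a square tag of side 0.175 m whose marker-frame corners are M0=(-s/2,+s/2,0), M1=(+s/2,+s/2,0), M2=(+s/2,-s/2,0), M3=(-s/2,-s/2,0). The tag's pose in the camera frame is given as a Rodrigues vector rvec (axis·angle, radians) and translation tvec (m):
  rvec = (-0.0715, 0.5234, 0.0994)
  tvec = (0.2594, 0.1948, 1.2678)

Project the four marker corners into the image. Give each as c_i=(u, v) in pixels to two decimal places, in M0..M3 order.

c0=(427.85, 424.48) c1=(539.90, 445.34) c2=(552.09, 331.05) c3=(439.85, 317.94)

Intrinsics K: fx=841.6, fy=799.5, cx=315.8, cy=256.4
Marker side s = 0.175 m; corners in marker frame (Z=0):
  M0 = (-0.0875, +0.0875, 0)
  M1 = (+0.0875, +0.0875, 0)
  M2 = (+0.0875, -0.0875, 0)
  M3 = (-0.0875, -0.0875, 0)
rvec = (-0.0715, 0.5234, 0.0994), |rvec| = θ = 0.53753 rad = 30.798°
Rodrigues: sinθ=0.51202, 1−cosθ=0.14102; R = I + sinθ·[k]× + (1−cosθ)·[k]×²:
    [+0.86147 -0.11295 +0.49509]
    [+0.07642 +0.99268 +0.09350]
    [-0.50203 -0.04271 +0.86380]
t = (0.2594, 0.1948, 1.2678) m
M0: Pc = R·M0+t = (+0.17414, +0.27497, +1.30799); u = 841.6·(+0.17414)/1.30799 + 315.8 = 427.8459, v = 799.5·(+0.27497)/1.30799 + 256.4 = 424.4756
M1: Pc = R·M1+t = (+0.32490, +0.28835, +1.22014); u = 841.6·(+0.32490)/1.22014 + 315.8 = 539.9000, v = 799.5·(+0.28835)/1.22014 + 256.4 = 445.3403
M2: Pc = R·M2+t = (+0.34466, +0.11463, +1.22761); u = 841.6·(+0.34466)/1.22761 + 315.8 = 552.0860, v = 799.5·(+0.11463)/1.22761 + 256.4 = 331.0524
M3: Pc = R·M3+t = (+0.19390, +0.10125, +1.31546); u = 841.6·(+0.19390)/1.31546 + 315.8 = 439.8549, v = 799.5·(+0.10125)/1.31546 + 256.4 = 317.9390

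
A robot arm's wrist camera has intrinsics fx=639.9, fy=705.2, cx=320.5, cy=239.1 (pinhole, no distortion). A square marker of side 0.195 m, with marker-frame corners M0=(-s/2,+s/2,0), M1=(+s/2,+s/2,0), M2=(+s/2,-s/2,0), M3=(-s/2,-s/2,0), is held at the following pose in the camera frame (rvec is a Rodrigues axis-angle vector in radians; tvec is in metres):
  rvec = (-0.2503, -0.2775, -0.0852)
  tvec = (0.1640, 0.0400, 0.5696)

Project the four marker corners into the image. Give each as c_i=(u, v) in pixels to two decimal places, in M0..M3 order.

c0=(421.51, 427.64) c1=(620.08, 397.95) c2=(574.51, 172.08) c3=(387.46, 177.46)

Intrinsics K: fx=639.9, fy=705.2, cx=320.5, cy=239.1
Marker side s = 0.195 m; corners in marker frame (Z=0):
  M0 = (-0.0975, +0.0975, 0)
  M1 = (+0.0975, +0.0975, 0)
  M2 = (+0.0975, -0.0975, 0)
  M3 = (-0.0975, -0.0975, 0)
rvec = (-0.2503, -0.2775, -0.0852), |rvec| = θ = 0.38330 rad = 21.961°
Rodrigues: sinθ=0.37398, 1−cosθ=0.07256; R = I + sinθ·[k]× + (1−cosθ)·[k]×²:
    [+0.95838 +0.11744 -0.26022]
    [-0.04882 +0.96547 +0.25589]
    [+0.28129 -0.23254 +0.93102]
t = (0.1640, 0.0400, 0.5696) m
M0: Pc = R·M0+t = (+0.08201, +0.13889, +0.51950); u = 639.9·(+0.08201)/0.51950 + 320.5 = 421.5137, v = 705.2·(+0.13889)/0.51950 + 239.1 = 427.6418
M1: Pc = R·M1+t = (+0.26889, +0.12937, +0.57435); u = 639.9·(+0.26889)/0.57435 + 320.5 = 620.0788, v = 705.2·(+0.12937)/0.57435 + 239.1 = 397.9465
M2: Pc = R·M2+t = (+0.24599, -0.05889, +0.61970); u = 639.9·(+0.24599)/0.61970 + 320.5 = 574.5114, v = 705.2·(-0.05889)/0.61970 + 239.1 = 172.0805
M3: Pc = R·M3+t = (+0.05911, -0.04937, +0.56485); u = 639.9·(+0.05911)/0.56485 + 320.5 = 387.4618, v = 705.2·(-0.04937)/0.56485 + 239.1 = 177.4586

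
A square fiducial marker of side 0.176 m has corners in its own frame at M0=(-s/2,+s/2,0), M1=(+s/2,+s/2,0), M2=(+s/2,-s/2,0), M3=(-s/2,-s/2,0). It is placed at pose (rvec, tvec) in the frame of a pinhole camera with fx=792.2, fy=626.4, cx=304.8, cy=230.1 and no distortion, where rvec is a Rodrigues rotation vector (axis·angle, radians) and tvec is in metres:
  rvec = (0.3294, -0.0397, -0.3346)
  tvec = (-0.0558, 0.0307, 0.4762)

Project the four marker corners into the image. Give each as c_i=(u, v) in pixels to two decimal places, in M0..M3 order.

c0=(130.90, 401.04) c1=(391.52, 329.97) c2=(303.90, 122.44) c3=(10.74, 203.81)

Intrinsics K: fx=792.2, fy=626.4, cx=304.8, cy=230.1
Marker side s = 0.176 m; corners in marker frame (Z=0):
  M0 = (-0.0880, +0.0880, 0)
  M1 = (+0.0880, +0.0880, 0)
  M2 = (+0.0880, -0.0880, 0)
  M3 = (-0.0880, -0.0880, 0)
rvec = (0.3294, -0.0397, -0.3346), |rvec| = θ = 0.47121 rad = 26.998°
Rodrigues: sinθ=0.45396, 1−cosθ=0.10898; R = I + sinθ·[k]× + (1−cosθ)·[k]×²:
    [+0.94428 +0.31594 -0.09234]
    [-0.32877 +0.89179 -0.31082]
    [-0.01585 +0.32386 +0.94597]
t = (-0.0558, 0.0307, 0.4762) m
M0: Pc = R·M0+t = (-0.11109, +0.13811, +0.50609); u = 792.2·(-0.11109)/0.50609 + 304.8 = 130.9025, v = 626.4·(+0.13811)/0.50609 + 230.1 = 401.0403
M1: Pc = R·M1+t = (+0.05510, +0.08025, +0.50331); u = 792.2·(+0.05510)/0.50331 + 304.8 = 391.5250, v = 626.4·(+0.08025)/0.50331 + 230.1 = 329.9718
M2: Pc = R·M2+t = (-0.00051, -0.07671, +0.44631); u = 792.2·(-0.00051)/0.44631 + 304.8 = 303.9017, v = 626.4·(-0.07671)/0.44631 + 230.1 = 122.4359
M3: Pc = R·M3+t = (-0.16670, -0.01885, +0.44909); u = 792.2·(-0.16670)/0.44909 + 304.8 = 10.7447, v = 626.4·(-0.01885)/0.44909 + 230.1 = 203.8137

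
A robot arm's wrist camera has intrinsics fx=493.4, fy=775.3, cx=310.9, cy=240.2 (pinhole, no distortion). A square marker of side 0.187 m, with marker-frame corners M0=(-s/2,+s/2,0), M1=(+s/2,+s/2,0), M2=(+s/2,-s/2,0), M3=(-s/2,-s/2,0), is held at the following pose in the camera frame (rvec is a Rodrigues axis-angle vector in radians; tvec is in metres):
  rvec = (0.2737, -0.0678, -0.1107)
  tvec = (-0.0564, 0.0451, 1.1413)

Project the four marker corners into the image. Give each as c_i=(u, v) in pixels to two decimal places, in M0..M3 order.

Intrinsics K: fx=493.4, fy=775.3, cx=310.9, cy=240.2
Marker side s = 0.187 m; corners in marker frame (Z=0):
  M0 = (-0.0935, +0.0935, 0)
  M1 = (+0.0935, +0.0935, 0)
  M2 = (+0.0935, -0.0935, 0)
  M3 = (-0.0935, -0.0935, 0)
rvec = (0.2737, -0.0678, -0.1107), |rvec| = θ = 0.30292 rad = 17.356°
Rodrigues: sinθ=0.29831, 1−cosθ=0.04553; R = I + sinθ·[k]× + (1−cosθ)·[k]×²:
    [+0.99164 +0.09981 -0.08180]
    [-0.11822 +0.95675 -0.26581]
    [+0.05173 +0.27326 +0.96055]
t = (-0.0564, 0.0451, 1.1413) m
M0: Pc = R·M0+t = (-0.13979, +0.14561, +1.16201); u = 493.4·(-0.13979)/1.16201 + 310.9 = 251.5456, v = 775.3·(+0.14561)/1.16201 + 240.2 = 337.3516
M1: Pc = R·M1+t = (+0.04565, +0.12350, +1.17169); u = 493.4·(+0.04565)/1.17169 + 310.9 = 330.1234, v = 775.3·(+0.12350)/1.17169 + 240.2 = 321.9209
M2: Pc = R·M2+t = (+0.02699, -0.05541, +1.12059); u = 493.4·(+0.02699)/1.12059 + 310.9 = 322.7822, v = 775.3·(-0.05541)/1.12059 + 240.2 = 201.8636
M3: Pc = R·M3+t = (-0.15845, -0.03330, +1.11091); u = 493.4·(-0.15845)/1.11091 + 310.9 = 240.5261, v = 775.3·(-0.03330)/1.11091 + 240.2 = 216.9586

c0=(251.55, 337.35) c1=(330.12, 321.92) c2=(322.78, 201.86) c3=(240.53, 216.96)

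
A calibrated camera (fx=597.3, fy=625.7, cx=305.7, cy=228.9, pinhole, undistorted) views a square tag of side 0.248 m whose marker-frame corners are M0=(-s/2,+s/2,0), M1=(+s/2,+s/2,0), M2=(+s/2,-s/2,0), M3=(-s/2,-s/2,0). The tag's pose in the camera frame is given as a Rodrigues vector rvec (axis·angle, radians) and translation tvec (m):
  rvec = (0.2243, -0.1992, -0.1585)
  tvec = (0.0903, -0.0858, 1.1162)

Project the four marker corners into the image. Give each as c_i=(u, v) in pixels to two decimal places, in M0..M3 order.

Intrinsics K: fx=597.3, fy=625.7, cx=305.7, cy=228.9
Marker side s = 0.248 m; corners in marker frame (Z=0):
  M0 = (-0.1240, +0.1240, 0)
  M1 = (+0.1240, +0.1240, 0)
  M2 = (+0.1240, -0.1240, 0)
  M3 = (-0.1240, -0.1240, 0)
rvec = (0.2243, -0.1992, -0.1585), |rvec| = θ = 0.33928 rad = 19.440°
Rodrigues: sinθ=0.33281, 1−cosθ=0.05701; R = I + sinθ·[k]× + (1−cosθ)·[k]×²:
    [+0.96791 +0.13335 -0.21301]
    [-0.17760 +0.96264 -0.20439]
    [+0.17779 +0.23566 +0.95543]
t = (0.0903, -0.0858, 1.1162) m
M0: Pc = R·M0+t = (-0.01319, +0.05559, +1.12337); u = 597.3·(-0.01319)/1.12337 + 305.7 = 298.6894, v = 625.7·(+0.05559)/1.12337 + 228.9 = 259.8630
M1: Pc = R·M1+t = (+0.22686, +0.01155, +1.16747); u = 597.3·(+0.22686)/1.16747 + 305.7 = 421.7641, v = 625.7·(+0.01155)/1.16747 + 228.9 = 235.0875
M2: Pc = R·M2+t = (+0.19379, -0.22719, +1.10903); u = 597.3·(+0.19379)/1.10903 + 305.7 = 410.0691, v = 625.7·(-0.22719)/1.10903 + 228.9 = 100.7215
M3: Pc = R·M3+t = (-0.04626, -0.18315, +1.06493); u = 597.3·(-0.04626)/1.06493 + 305.7 = 279.7559, v = 625.7·(-0.18315)/1.06493 + 228.9 = 121.2933

c0=(298.69, 259.86) c1=(421.76, 235.09) c2=(410.07, 100.72) c3=(279.76, 121.29)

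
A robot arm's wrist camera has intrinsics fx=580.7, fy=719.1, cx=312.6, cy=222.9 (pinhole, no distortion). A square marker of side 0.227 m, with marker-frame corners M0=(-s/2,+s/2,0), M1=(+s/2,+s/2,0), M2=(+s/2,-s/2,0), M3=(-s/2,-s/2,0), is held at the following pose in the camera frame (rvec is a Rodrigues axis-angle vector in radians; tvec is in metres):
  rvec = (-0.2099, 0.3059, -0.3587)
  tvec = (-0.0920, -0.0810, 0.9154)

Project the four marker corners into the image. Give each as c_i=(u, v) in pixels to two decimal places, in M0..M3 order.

c0=(212.51, 274.27) c1=(342.76, 206.48) c2=(295.98, 44.23) c3=(176.25, 117.67)

Intrinsics K: fx=580.7, fy=719.1, cx=312.6, cy=222.9
Marker side s = 0.227 m; corners in marker frame (Z=0):
  M0 = (-0.1135, +0.1135, 0)
  M1 = (+0.1135, +0.1135, 0)
  M2 = (+0.1135, -0.1135, 0)
  M3 = (-0.1135, -0.1135, 0)
rvec = (-0.2099, 0.3059, -0.3587), |rvec| = θ = 0.51604 rad = 29.567°
Rodrigues: sinθ=0.49344, 1−cosθ=0.13022; R = I + sinθ·[k]× + (1−cosθ)·[k]×²:
    [+0.89132 +0.31159 +0.32932]
    [-0.37439 +0.91554 +0.14705]
    [-0.25569 -0.25436 +0.93270]
t = (-0.0920, -0.0810, 0.9154) m
M0: Pc = R·M0+t = (-0.15780, +0.06541, +0.91555); u = 580.7·(-0.15780)/0.91555 + 312.6 = 212.5135, v = 719.1·(+0.06541)/0.91555 + 222.9 = 274.2723
M1: Pc = R·M1+t = (+0.04453, -0.01958, +0.85751); u = 580.7·(+0.04453)/0.85751 + 312.6 = 342.7561, v = 719.1·(-0.01958)/0.85751 + 222.9 = 206.4807
M2: Pc = R·M2+t = (-0.02620, -0.22741, +0.91525); u = 580.7·(-0.02620)/0.91525 + 312.6 = 295.9765, v = 719.1·(-0.22741)/0.91525 + 222.9 = 44.2296
M3: Pc = R·M3+t = (-0.22853, -0.14242, +0.97329); u = 580.7·(-0.22853)/0.97329 + 312.6 = 176.2502, v = 719.1·(-0.14242)/0.97329 + 222.9 = 117.6750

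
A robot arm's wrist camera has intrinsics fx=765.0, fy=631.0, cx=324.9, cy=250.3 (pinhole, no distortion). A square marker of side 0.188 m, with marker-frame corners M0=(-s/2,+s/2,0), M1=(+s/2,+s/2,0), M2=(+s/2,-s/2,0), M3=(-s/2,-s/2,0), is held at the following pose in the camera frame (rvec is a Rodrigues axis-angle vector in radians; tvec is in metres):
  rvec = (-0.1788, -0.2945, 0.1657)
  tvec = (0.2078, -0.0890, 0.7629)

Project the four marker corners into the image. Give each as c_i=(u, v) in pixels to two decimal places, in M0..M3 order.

Intrinsics K: fx=765.0, fy=631.0, cx=324.9, cy=250.3
Marker side s = 0.188 m; corners in marker frame (Z=0):
  M0 = (-0.0940, +0.0940, 0)
  M1 = (+0.0940, +0.0940, 0)
  M2 = (+0.0940, -0.0940, 0)
  M3 = (-0.0940, -0.0940, 0)
rvec = (-0.1788, -0.2945, 0.1657), |rvec| = θ = 0.38230 rad = 21.904°
Rodrigues: sinθ=0.37306, 1−cosθ=0.07219; R = I + sinθ·[k]× + (1−cosθ)·[k]×²:
    [+0.94360 -0.13568 -0.30201]
    [+0.18770 +0.97065 +0.15037]
    [+0.27274 -0.19858 +0.94137]
t = (0.2078, -0.0890, 0.7629) m
M0: Pc = R·M0+t = (+0.10635, -0.01540, +0.71860); u = 765.0·(+0.10635)/0.71860 + 324.9 = 438.1150, v = 631.0·(-0.01540)/0.71860 + 250.3 = 236.7744
M1: Pc = R·M1+t = (+0.28374, +0.01988, +0.76987); u = 765.0·(+0.28374)/0.76987 + 324.9 = 606.8486, v = 631.0·(+0.01988)/0.76987 + 250.3 = 266.5980
M2: Pc = R·M2+t = (+0.30925, -0.16260, +0.80720); u = 765.0·(+0.30925)/0.80720 + 324.9 = 617.9834, v = 631.0·(-0.16260)/0.80720 + 250.3 = 123.1964
M3: Pc = R·M3+t = (+0.13186, -0.19788, +0.75593); u = 765.0·(+0.13186)/0.75593 + 324.9 = 458.3383, v = 631.0·(-0.19788)/0.75593 + 250.3 = 85.1186

c0=(438.12, 236.77) c1=(606.85, 266.60) c2=(617.98, 123.20) c3=(458.34, 85.12)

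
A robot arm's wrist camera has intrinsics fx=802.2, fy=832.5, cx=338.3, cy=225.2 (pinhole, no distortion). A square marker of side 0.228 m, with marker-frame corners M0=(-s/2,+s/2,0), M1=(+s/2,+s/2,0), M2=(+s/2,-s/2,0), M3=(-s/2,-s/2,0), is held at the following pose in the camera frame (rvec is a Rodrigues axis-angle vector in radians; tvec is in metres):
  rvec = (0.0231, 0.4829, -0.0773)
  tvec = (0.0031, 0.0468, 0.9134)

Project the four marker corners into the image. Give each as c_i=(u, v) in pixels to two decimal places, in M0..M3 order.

c0=(264.91, 370.10) c1=(443.44, 372.77) c2=(426.59, 152.91) c3=(249.75, 174.35)

Intrinsics K: fx=802.2, fy=832.5, cx=338.3, cy=225.2
Marker side s = 0.228 m; corners in marker frame (Z=0):
  M0 = (-0.1140, +0.1140, 0)
  M1 = (+0.1140, +0.1140, 0)
  M2 = (+0.1140, -0.1140, 0)
  M3 = (-0.1140, -0.1140, 0)
rvec = (0.0231, 0.4829, -0.0773), |rvec| = θ = 0.48959 rad = 28.052°
Rodrigues: sinθ=0.47027, 1−cosθ=0.11748; R = I + sinθ·[k]× + (1−cosθ)·[k]×²:
    [+0.88279 +0.07972 +0.46296]
    [-0.06878 +0.99681 -0.04048]
    [-0.46471 +0.00389 +0.88545]
t = (0.0031, 0.0468, 0.9134) m
M0: Pc = R·M0+t = (-0.08845, +0.16828, +0.96682); u = 802.2·(-0.08845)/0.96682 + 338.3 = 264.9104, v = 832.5·(+0.16828)/0.96682 + 225.2 = 370.0985
M1: Pc = R·M1+t = (+0.11283, +0.15260, +0.86087); u = 802.2·(+0.11283)/0.86087 + 338.3 = 443.4363, v = 832.5·(+0.15260)/0.86087 + 225.2 = 372.7670
M2: Pc = R·M2+t = (+0.09465, -0.07468, +0.85998); u = 802.2·(+0.09465)/0.85998 + 338.3 = 426.5908, v = 832.5·(-0.07468)/0.85998 + 225.2 = 152.9087
M3: Pc = R·M3+t = (-0.10663, -0.05900, +0.96593); u = 802.2·(-0.10663)/0.96593 + 338.3 = 249.7486, v = 832.5·(-0.05900)/0.96593 + 225.2 = 174.3543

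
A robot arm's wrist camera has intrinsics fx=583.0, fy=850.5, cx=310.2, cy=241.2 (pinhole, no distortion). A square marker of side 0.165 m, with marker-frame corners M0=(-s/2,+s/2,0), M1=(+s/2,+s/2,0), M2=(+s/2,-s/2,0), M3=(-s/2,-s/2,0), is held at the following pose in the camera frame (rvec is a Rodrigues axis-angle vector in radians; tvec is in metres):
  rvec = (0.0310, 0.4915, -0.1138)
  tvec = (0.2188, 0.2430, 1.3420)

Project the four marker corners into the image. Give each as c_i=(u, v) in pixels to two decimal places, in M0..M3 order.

c0=(376.13, 446.45) c1=(444.69, 447.79) c2=(436.13, 340.87) c3=(368.03, 345.57)

Intrinsics K: fx=583.0, fy=850.5, cx=310.2, cy=241.2
Marker side s = 0.165 m; corners in marker frame (Z=0):
  M0 = (-0.0825, +0.0825, 0)
  M1 = (+0.0825, +0.0825, 0)
  M2 = (+0.0825, -0.0825, 0)
  M3 = (-0.0825, -0.0825, 0)
rvec = (0.0310, 0.4915, -0.1138), |rvec| = θ = 0.50545 rad = 28.960°
Rodrigues: sinθ=0.48420, 1−cosθ=0.12505; R = I + sinθ·[k]× + (1−cosθ)·[k]×²:
    [+0.87543 +0.11647 +0.46911]
    [-0.10156 +0.99319 -0.05707]
    [-0.47256 +0.00232 +0.88129]
t = (0.2188, 0.2430, 1.3420) m
M0: Pc = R·M0+t = (+0.15619, +0.33332, +1.38118); u = 583.0·(+0.15619)/1.38118 + 310.2 = 376.1268, v = 850.5·(+0.33332)/1.38118 + 241.2 = 446.4494
M1: Pc = R·M1+t = (+0.30063, +0.31656, +1.30320); u = 583.0·(+0.30063)/1.30320 + 310.2 = 444.6902, v = 850.5·(+0.31656)/1.30320 + 241.2 = 447.7938
M2: Pc = R·M2+t = (+0.28141, +0.15268, +1.30282); u = 583.0·(+0.28141)/1.30282 + 310.2 = 436.1298, v = 850.5·(+0.15268)/1.30282 + 241.2 = 340.8737
M3: Pc = R·M3+t = (+0.13697, +0.16944, +1.38080); u = 583.0·(+0.13697)/1.38080 + 310.2 = 368.0309, v = 850.5·(+0.16944)/1.38080 + 241.2 = 345.5667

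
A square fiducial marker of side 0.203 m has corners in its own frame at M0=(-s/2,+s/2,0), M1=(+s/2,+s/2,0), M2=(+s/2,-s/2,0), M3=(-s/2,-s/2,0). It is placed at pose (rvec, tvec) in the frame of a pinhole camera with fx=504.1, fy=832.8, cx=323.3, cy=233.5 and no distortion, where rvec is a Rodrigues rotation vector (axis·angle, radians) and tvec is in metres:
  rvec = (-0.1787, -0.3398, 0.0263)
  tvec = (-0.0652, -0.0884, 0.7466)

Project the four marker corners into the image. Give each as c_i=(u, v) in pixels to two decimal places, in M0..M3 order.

Intrinsics K: fx=504.1, fy=832.8, cx=323.3, cy=233.5
Marker side s = 0.203 m; corners in marker frame (Z=0):
  M0 = (-0.1015, +0.1015, 0)
  M1 = (+0.1015, +0.1015, 0)
  M2 = (+0.1015, -0.1015, 0)
  M3 = (-0.1015, -0.1015, 0)
rvec = (-0.1787, -0.3398, 0.0263), |rvec| = θ = 0.38482 rad = 22.049°
Rodrigues: sinθ=0.37540, 1−cosθ=0.07314; R = I + sinθ·[k]× + (1−cosθ)·[k]×²:
    [+0.94264 +0.00433 -0.33380]
    [+0.05564 +0.98389 +0.16991]
    [+0.32915 -0.17874 +0.92721]
t = (-0.0652, -0.0884, 0.7466) m
M0: Pc = R·M0+t = (-0.16044, +0.00582, +0.69505); u = 504.1·(-0.16044)/0.69505 + 323.3 = 206.9389, v = 832.8·(+0.00582)/0.69505 + 233.5 = 240.4695
M1: Pc = R·M1+t = (+0.03092, +0.01711, +0.76187); u = 504.1·(+0.03092)/0.76187 + 323.3 = 343.7568, v = 832.8·(+0.01711)/0.76187 + 233.5 = 252.2057
M2: Pc = R·M2+t = (+0.03004, -0.18262, +0.79815); u = 504.1·(+0.03004)/0.79815 + 323.3 = 342.2714, v = 832.8·(-0.18262)/0.79815 + 233.5 = 42.9555
M3: Pc = R·M3+t = (-0.16132, -0.19391, +0.73133); u = 504.1·(-0.16132)/0.73133 + 323.3 = 212.1057, v = 832.8·(-0.19391)/0.73133 + 233.5 = 12.6835

c0=(206.94, 240.47) c1=(343.76, 252.21) c2=(342.27, 42.96) c3=(212.11, 12.68)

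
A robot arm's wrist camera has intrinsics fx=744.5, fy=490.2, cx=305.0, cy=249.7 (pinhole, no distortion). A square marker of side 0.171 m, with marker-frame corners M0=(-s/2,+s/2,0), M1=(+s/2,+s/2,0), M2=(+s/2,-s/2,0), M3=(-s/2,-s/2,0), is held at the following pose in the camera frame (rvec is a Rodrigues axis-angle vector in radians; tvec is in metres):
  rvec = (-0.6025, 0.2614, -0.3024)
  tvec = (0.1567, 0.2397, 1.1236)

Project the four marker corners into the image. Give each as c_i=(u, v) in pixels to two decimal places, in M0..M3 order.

Intrinsics K: fx=744.5, fy=490.2, cx=305.0, cy=249.7
Marker side s = 0.171 m; corners in marker frame (Z=0):
  M0 = (-0.0855, +0.0855, 0)
  M1 = (+0.0855, +0.0855, 0)
  M2 = (+0.0855, -0.0855, 0)
  M3 = (-0.0855, -0.0855, 0)
rvec = (-0.6025, 0.2614, -0.3024), |rvec| = θ = 0.72304 rad = 41.427°
Rodrigues: sinθ=0.66166, 1−cosθ=0.25020; R = I + sinθ·[k]× + (1−cosθ)·[k]×²:
    [+0.92353 +0.20136 +0.32641]
    [-0.35211 +0.78250 +0.51353]
    [-0.15201 -0.58919 +0.79357]
t = (0.1567, 0.2397, 1.1236) m
M0: Pc = R·M0+t = (+0.09495, +0.33671, +1.08622); u = 744.5·(+0.09495)/1.08622 + 305.0 = 370.0818, v = 490.2·(+0.33671)/1.08622 + 249.7 = 401.6532
M1: Pc = R·M1+t = (+0.25288, +0.27650, +1.06023); u = 744.5·(+0.25288)/1.06023 + 305.0 = 482.5730, v = 490.2·(+0.27650)/1.06023 + 249.7 = 377.5403
M2: Pc = R·M2+t = (+0.21845, +0.14269, +1.16098); u = 744.5·(+0.21845)/1.16098 + 305.0 = 445.0827, v = 490.2·(+0.14269)/1.16098 + 249.7 = 309.9484
M3: Pc = R·M3+t = (+0.06052, +0.20290, +1.18697); u = 744.5·(+0.06052)/1.18697 + 305.0 = 342.9609, v = 490.2·(+0.20290)/1.18697 + 249.7 = 333.4948

c0=(370.08, 401.65) c1=(482.57, 377.54) c2=(445.08, 309.95) c3=(342.96, 333.49)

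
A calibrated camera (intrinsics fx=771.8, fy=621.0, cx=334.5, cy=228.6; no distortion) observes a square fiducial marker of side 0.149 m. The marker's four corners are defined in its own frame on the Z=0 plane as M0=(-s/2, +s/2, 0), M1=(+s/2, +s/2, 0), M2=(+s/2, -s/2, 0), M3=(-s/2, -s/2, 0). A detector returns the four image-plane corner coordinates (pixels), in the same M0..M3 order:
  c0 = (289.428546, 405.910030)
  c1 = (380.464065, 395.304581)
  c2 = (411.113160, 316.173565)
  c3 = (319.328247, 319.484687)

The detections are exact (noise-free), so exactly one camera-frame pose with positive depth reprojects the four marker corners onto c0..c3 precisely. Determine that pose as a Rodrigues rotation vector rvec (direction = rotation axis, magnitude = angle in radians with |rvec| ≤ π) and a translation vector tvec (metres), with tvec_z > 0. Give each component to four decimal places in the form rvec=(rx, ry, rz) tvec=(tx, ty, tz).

rvec=(0.3344, -0.6326, 0.1680) tvec=(0.0222, 0.2082, 0.9852)

Intrinsics K: fx=771.8, fy=621.0, cx=334.5, cy=228.6
Marker side s = 0.149 m; corners in marker frame (Z=0):
  M0 = (-0.0745, +0.0745, 0)
  M1 = (+0.0745, +0.0745, 0)
  M2 = (+0.0745, -0.0745, 0)
  M3 = (-0.0745, -0.0745, 0)
Detected image corners:
  c0 = (289.428546, 405.910030) px
  c1 = (380.464065, 395.304581) px
  c2 = (411.113160, 316.173565) px
  c3 = (319.328247, 319.484687) px
Planar DLT: solve 8×8 A·h = b for H (H[2,2]=1):
  H  [+828.07781 -112.95129 +351.88008]
  H  [+173.06472 +647.14511 +359.85507]
  H  [+0.61310 +0.25807 +1.00000]
B = K⁻¹H; ‖b₁‖=1.015021, ‖b₂‖=1.015021; λ = 2/(‖b₁‖+‖b₂‖) = 0.985201, sign → tz>0 ⇒ λ=+0.985201
r₁ = λ·B[:,0] = (+0.79525,+0.05221,+0.60402); r₂ = λ·B[:,1] = (-0.25438,+0.93308,+0.25425)
r₃ = r₁×r₂ = (-0.55033,-0.35585,+0.75532); SVD([r₁ r₂ r₃]) → R = UVᵀ:
  R  [+0.79525 -0.25438 -0.55033]
  R  [+0.05221 +0.93308 -0.35585]
  R  [+0.60402 +0.25425 +0.75532]
t = (+0.02219, +0.20823, +0.98520) m
tr R = 2.483661; θ = arccos((tr R − 1)/2) = 0.735000 rad = 42.112°
axis k = ((R−Rᵀ)₃₂, (R−Rᵀ)₁₃, (R−Rᵀ)₂₁) / (2 sinθ) = (+0.454901, -0.860702, +0.228598)
rvec = θ·k = (+0.334352, -0.632616, +0.168019)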